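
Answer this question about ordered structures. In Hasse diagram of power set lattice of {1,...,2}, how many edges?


A cover relation a -< b holds when a < b with no c strictly between.
Cover relations:
  {} -< {1}
  {} -< {2}
  {1} -< {1,2}
  {2} -< {1,2}
Total: 4


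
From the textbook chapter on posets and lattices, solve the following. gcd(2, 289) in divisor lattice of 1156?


Meet=gcd.
gcd(2,289)=1


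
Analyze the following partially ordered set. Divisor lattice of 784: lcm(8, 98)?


Join=lcm.
gcd(8,98)=2
lcm=392


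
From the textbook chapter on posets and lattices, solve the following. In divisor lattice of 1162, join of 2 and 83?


In a divisor lattice, join = lcm (least common multiple).
gcd(2,83) = 1
lcm(2,83) = 2*83/gcd = 166/1 = 166


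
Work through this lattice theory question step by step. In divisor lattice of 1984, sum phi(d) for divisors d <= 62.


Divisors of 1984 up to 62: [1, 2, 4, 8, 16, 31, 32, 62]
phi values: [1, 1, 2, 4, 8, 30, 16, 30]
Sum = 92


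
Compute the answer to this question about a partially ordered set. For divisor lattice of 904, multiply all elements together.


Divisors of 904: [1, 2, 4, 8, 113, 226, 452, 904]
Product = n^(d(n)/2) = 904^(8/2)
Product = 667841990656


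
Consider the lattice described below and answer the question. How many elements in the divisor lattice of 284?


Divisors of 284: [1, 2, 4, 71, 142, 284]
Count: 6


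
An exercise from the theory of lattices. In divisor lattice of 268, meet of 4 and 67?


In a divisor lattice, meet = gcd (greatest common divisor).
By Euclidean algorithm or factoring: gcd(4,67) = 1


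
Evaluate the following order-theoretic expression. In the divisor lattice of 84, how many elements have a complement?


An element a is complemented if some b has a meet b = bottom, a join b = top.
a is complemented iff gcd(a, n/a)=1, i.e. a is a unitary divisor of 84.
Complemented elements: 1, 3, 4, 7, 12, 21, ... (2 more)
Count: 8


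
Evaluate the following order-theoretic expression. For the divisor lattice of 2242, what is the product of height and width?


Height = length of longest chain minus 1; width = size of largest antichain.
A maximum chain: 1 | 59 | 1121 | 2242  (height 3).
A maximum antichain: {2, 19, 59}  (width 3).
Product = 3 * 3 = 9


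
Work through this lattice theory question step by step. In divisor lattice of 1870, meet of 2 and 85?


In a divisor lattice, meet = gcd (greatest common divisor).
By Euclidean algorithm or factoring: gcd(2,85) = 1


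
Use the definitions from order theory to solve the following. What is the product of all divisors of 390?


Divisors of 390: [1, 2, 3, 5, 6, 10, 13, 15, 26, 30, 39, 65, 78, 130, 195, 390]
Product = n^(d(n)/2) = 390^(16/2)
Product = 535200926048100000000


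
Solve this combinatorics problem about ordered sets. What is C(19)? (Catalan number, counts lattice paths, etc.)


C(n) = C(2n, n) / (n+1).
C(38, 19) = 35345263800
C(19) = 35345263800 / 20 = 1767263190


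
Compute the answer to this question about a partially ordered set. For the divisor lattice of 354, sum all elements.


sigma(n) = sum of divisors.
Divisors of 354: [1, 2, 3, 6, 59, 118, 177, 354]
Sum = 720


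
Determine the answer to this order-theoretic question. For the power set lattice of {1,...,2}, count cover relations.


A cover relation a -< b holds when a < b with no c strictly between.
Cover relations:
  {} -< {1}
  {} -< {2}
  {1} -< {1,2}
  {2} -< {1,2}
Total: 4


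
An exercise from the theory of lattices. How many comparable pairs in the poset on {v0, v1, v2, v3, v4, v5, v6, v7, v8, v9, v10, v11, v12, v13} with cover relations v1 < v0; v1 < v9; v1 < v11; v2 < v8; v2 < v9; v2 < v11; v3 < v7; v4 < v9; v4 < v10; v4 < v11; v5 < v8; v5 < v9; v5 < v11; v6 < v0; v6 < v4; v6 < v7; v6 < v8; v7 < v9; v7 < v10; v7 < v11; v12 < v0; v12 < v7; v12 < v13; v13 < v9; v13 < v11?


A comparable pair {a,b} has a < b or b < a in the order.
Count unordered pairs where one element is strictly below the other.
Examples: {v0,v1}, {v0,v6}, {v0,v12}, {v1,v9}, ...
Total comparable pairs: 34


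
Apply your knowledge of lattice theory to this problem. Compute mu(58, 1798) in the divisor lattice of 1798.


In a divisor lattice, mu(a,b) = mu(b/a) where mu is the classical Mobius function.
b/a = 1798/58 = 31
Prime factorization of 31: primes [31]
31 is squarefree with 1 prime factor(s), so mu(31) = (-1)^1 = -1


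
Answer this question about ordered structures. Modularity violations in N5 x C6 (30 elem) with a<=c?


Modular law: if a <= c then a v (b ^ c) = (a v b) ^ c.
Check all triples (a,b,c) with a <= c among 30 elements.
  e.g. a=(a,0), b=(c,0), c=(b,0): lhs=(a,0) != rhs=(b,0)
  e.g. a=(a,0), b=(c,1), c=(b,0): lhs=(a,0) != rhs=(b,0)
Total violating triples: 126


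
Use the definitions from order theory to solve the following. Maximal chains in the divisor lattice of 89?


A maximal chain goes from the minimum element to a maximal element via cover relations.
Counting all min-to-max paths in the cover graph.
Total maximal chains: 1


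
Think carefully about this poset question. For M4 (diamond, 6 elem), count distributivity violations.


Distributive law: a ^ (b v c) = (a ^ b) v (a ^ c).
Check all 6^3 = 216 ordered triples (a,b,c).
  e.g. a=a1, b=a2, c=a3: lhs=a1 != rhs=0
  e.g. a=a1, b=a2, c=a4: lhs=a1 != rhs=0
Total violating triples: 24


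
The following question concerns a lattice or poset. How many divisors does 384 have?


Divisors of 384: [1, 2, 3, 4, 6, 8, 12, 16, 24, 32, 48, 64, 96, 128, 192, 384]
Count: 16


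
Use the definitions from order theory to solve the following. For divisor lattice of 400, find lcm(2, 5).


In a divisor lattice, join = lcm (least common multiple).
Compute lcm iteratively: start with first element, then lcm(current, next).
Elements: [2, 5]
lcm(2,5) = 10
Final lcm = 10


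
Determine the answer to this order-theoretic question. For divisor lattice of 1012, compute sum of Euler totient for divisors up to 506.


Divisors of 1012 up to 506: [1, 2, 4, 11, 22, 23, 44, 46, 92, 253, 506]
phi values: [1, 1, 2, 10, 10, 22, 20, 22, 44, 220, 220]
Sum = 572


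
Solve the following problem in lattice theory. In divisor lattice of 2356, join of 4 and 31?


In a divisor lattice, join = lcm (least common multiple).
gcd(4,31) = 1
lcm(4,31) = 4*31/gcd = 124/1 = 124


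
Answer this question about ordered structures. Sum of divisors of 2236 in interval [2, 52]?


Interval [2,52] in divisors of 2236: [2, 4, 26, 52]
Sum = 84


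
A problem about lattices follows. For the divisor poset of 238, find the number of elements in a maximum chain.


A chain is a totally ordered subset; we count the number of elements in a maximum chain.
Compute, for each element x, the size of the longest chain ending at x:
  1: 1
  2: 2
  7: 2
  17: 2
  14: 3
  34: 3
  ...
A maximum chain: 1 < 2 < 14 < 238
Number of elements in the longest chain: 4


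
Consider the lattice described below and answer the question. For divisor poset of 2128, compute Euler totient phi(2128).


phi(n) = n * prod_{p|n} (1 - 1/p).
Prime divisors of 2128: [2, 7, 19]
phi(2128) = 2128 * (1 - 1/2) * (1 - 1/7) * (1 - 1/19)
phi(2128) = 864


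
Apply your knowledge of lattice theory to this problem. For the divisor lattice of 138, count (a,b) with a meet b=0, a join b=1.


Complement pair (a,b): a meet b = bottom, a join b = top.
Here: gcd(a,b)=1 and lcm(a,b)=138, i.e. a*b=138 with a,b coprime.
Pairs found: (1,138), (2,69), (3,46), (6,23), ... (4 more)
Total ordered pairs: 8


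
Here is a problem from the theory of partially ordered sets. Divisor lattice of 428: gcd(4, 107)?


Meet=gcd.
gcd(4,107)=1


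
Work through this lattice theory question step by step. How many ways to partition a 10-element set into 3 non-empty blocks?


S(n,k) = k*S(n-1,k) + S(n-1,k-1).
S(9,3) = 3025, S(9,2) = 255
S(10,3) = 3*3025 + 255 = 9075 + 255
S(10,3) = 9330


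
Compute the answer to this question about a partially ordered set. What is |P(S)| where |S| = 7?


Power set = 2^n.
2^7 = 128


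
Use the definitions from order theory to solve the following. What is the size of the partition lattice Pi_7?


B(n) = number of set partitions of an n-element set.
B(n) satisfies the recurrence: B(n+1) = sum_k C(n,k)*B(k).
B(7) = 877


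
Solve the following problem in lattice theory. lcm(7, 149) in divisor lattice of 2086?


Join=lcm.
gcd(7,149)=1
lcm=1043


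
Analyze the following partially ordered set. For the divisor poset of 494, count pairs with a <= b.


The order relation is {(a,b) : a <= b}, reflexive so it includes (a,a).
Examples: (1,1), (1,13), (1,19), (1,2), (1,247), ...
Total ordered pairs: 27


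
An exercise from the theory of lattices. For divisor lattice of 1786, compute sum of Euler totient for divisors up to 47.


Divisors of 1786 up to 47: [1, 2, 19, 38, 47]
phi values: [1, 1, 18, 18, 46]
Sum = 84


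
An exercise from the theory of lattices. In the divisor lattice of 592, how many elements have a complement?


An element a is complemented if some b has a meet b = bottom, a join b = top.
a is complemented iff gcd(a, n/a)=1, i.e. a is a unitary divisor of 592.
Complemented elements: 1, 16, 37, 592
Count: 4


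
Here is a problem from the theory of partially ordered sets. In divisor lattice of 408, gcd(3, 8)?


Meet=gcd.
gcd(3,8)=1


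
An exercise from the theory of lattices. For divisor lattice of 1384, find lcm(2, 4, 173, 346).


In a divisor lattice, join = lcm (least common multiple).
Compute lcm iteratively: start with first element, then lcm(current, next).
Elements: [2, 4, 173, 346]
lcm(2,4) = 4
lcm(4,173) = 692
lcm(692,346) = 692
Final lcm = 692


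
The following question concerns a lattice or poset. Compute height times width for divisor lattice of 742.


Height = length of longest chain minus 1; width = size of largest antichain.
A maximum chain: 1 | 53 | 371 | 742  (height 3).
A maximum antichain: {2, 7, 53}  (width 3).
Product = 3 * 3 = 9


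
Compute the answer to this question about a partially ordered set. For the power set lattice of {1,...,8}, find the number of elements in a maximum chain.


A chain is a totally ordered subset; we count the number of elements in a maximum chain.
Compute, for each element x, the size of the longest chain ending at x:
  {}: 1
  {1}: 2
  {2}: 2
  {3}: 2
  {4}: 2
  {5}: 2
  ...
A maximum chain: {} < {1} < {1,2} < {1,2,3} < {1,2,3,4} < {1,2,3,4,5} < {1,2,3,4,5,6} < {1,2,3,4,5,6,7} < {1,2,3,4,5,6,7,8}
Number of elements in the longest chain: 9


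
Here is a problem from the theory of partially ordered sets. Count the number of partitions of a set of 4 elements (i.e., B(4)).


B(n) = number of set partitions of an n-element set.
B(n) satisfies the recurrence: B(n+1) = sum_k C(n,k)*B(k).
B(4) = 15


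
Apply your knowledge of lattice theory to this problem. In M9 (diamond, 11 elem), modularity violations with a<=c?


Modular law: if a <= c then a v (b ^ c) = (a v b) ^ c.
Check all triples (a,b,c) with a <= c among 11 elements.
This lattice is modular (diamonds M_m and their chain-products are modular).
Total violating triples: 0


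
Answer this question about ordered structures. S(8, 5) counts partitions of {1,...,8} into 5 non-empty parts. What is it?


S(n,k) = k*S(n-1,k) + S(n-1,k-1).
S(7,5) = 140, S(7,4) = 350
S(8,5) = 5*140 + 350 = 700 + 350
S(8,5) = 1050


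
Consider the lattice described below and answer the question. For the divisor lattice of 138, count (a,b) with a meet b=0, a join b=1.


Complement pair (a,b): a meet b = bottom, a join b = top.
Here: gcd(a,b)=1 and lcm(a,b)=138, i.e. a*b=138 with a,b coprime.
Pairs found: (1,138), (2,69), (3,46), (6,23), ... (4 more)
Total ordered pairs: 8


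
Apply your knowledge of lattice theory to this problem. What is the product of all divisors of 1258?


Divisors of 1258: [1, 2, 17, 34, 37, 74, 629, 1258]
Product = n^(d(n)/2) = 1258^(8/2)
Product = 2504508814096


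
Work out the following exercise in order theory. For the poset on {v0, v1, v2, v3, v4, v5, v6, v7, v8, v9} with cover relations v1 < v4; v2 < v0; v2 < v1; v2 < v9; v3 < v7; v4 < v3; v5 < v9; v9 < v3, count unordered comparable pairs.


A comparable pair {a,b} has a < b or b < a in the order.
Count unordered pairs where one element is strictly below the other.
Examples: {v0,v2}, {v1,v2}, {v1,v3}, {v1,v4}, ...
Total comparable pairs: 17


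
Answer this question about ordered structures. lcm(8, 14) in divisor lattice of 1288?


Join=lcm.
gcd(8,14)=2
lcm=56


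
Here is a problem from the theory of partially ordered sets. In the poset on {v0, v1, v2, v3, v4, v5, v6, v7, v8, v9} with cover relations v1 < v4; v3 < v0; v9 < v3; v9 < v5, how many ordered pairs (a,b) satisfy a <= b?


The order relation is {(a,b) : a <= b}, reflexive so it includes (a,a).
Examples: (v0,v0), (v1,v1), (v1,v4), (v2,v2), (v3,v0), ...
Total ordered pairs: 15


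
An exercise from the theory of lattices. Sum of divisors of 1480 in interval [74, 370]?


Interval [74,370] in divisors of 1480: [74, 370]
Sum = 444


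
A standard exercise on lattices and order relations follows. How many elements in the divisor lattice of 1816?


Divisors of 1816: [1, 2, 4, 8, 227, 454, 908, 1816]
Count: 8


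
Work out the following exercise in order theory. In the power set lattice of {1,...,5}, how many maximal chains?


A maximal chain goes from the minimum element to a maximal element via cover relations.
Counting all min-to-max paths in the cover graph.
Total maximal chains: 120


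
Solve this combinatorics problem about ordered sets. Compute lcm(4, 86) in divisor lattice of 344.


In a divisor lattice, join = lcm (least common multiple).
gcd(4,86) = 2
lcm(4,86) = 4*86/gcd = 344/2 = 172


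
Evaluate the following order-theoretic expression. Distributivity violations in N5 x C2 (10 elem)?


Distributive law: a ^ (b v c) = (a ^ b) v (a ^ c).
Check all 10^3 = 1000 ordered triples (a,b,c).
  e.g. a=(b,0), b=(a,0), c=(c,0): lhs=(b,0) != rhs=(a,0)
  e.g. a=(b,0), b=(a,0), c=(c,1): lhs=(b,0) != rhs=(a,0)
Total violating triples: 16


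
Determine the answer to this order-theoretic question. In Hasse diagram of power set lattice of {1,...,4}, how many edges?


A cover relation a -< b holds when a < b with no c strictly between.
Cover relations:
  {} -< {1}
  {} -< {2}
  {} -< {3}
  {} -< {4}
  {1} -< {1,2}
  {1} -< {1,3}
  {1} -< {1,4}
  {2} -< {1,2}
  ...24 more
Total: 32


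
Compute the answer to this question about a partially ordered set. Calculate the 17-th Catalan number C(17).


C(n) = C(2n, n) / (n+1).
C(34, 17) = 2333606220
C(17) = 2333606220 / 18 = 129644790


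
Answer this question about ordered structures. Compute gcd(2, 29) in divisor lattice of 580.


In a divisor lattice, meet = gcd (greatest common divisor).
By Euclidean algorithm or factoring: gcd(2,29) = 1


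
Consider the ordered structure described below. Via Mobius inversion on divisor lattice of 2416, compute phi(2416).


phi(n) = n * prod_{p|n} (1 - 1/p).
Prime divisors of 2416: [2, 151]
phi(2416) = 2416 * (1 - 1/2) * (1 - 1/151)
phi(2416) = 1200


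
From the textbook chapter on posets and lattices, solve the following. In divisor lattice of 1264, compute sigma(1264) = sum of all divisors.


sigma(n) = sum of divisors.
Divisors of 1264: [1, 2, 4, 8, 16, 79, 158, 316, 632, 1264]
Sum = 2480


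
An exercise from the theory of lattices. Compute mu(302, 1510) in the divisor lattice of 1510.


In a divisor lattice, mu(a,b) = mu(b/a) where mu is the classical Mobius function.
b/a = 1510/302 = 5
Prime factorization of 5: primes [5]
5 is squarefree with 1 prime factor(s), so mu(5) = (-1)^1 = -1


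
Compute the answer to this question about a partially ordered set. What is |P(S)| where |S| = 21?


Power set = 2^n.
2^21 = 2097152


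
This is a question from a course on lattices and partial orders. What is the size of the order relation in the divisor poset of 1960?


The order relation is {(a,b) : a <= b}, reflexive so it includes (a,a).
Examples: (1,1), (1,10), (1,14), (1,140), (1,196), ...
Total ordered pairs: 180


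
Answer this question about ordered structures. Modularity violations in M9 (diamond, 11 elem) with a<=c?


Modular law: if a <= c then a v (b ^ c) = (a v b) ^ c.
Check all triples (a,b,c) with a <= c among 11 elements.
This lattice is modular (diamonds M_m and their chain-products are modular).
Total violating triples: 0


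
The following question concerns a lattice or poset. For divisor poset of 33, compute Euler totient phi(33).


phi(n) = n * prod_{p|n} (1 - 1/p).
Prime divisors of 33: [3, 11]
phi(33) = 33 * (1 - 1/3) * (1 - 1/11)
phi(33) = 20


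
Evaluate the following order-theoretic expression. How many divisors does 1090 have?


Divisors of 1090: [1, 2, 5, 10, 109, 218, 545, 1090]
Count: 8


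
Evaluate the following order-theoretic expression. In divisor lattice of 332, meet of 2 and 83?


In a divisor lattice, meet = gcd (greatest common divisor).
By Euclidean algorithm or factoring: gcd(2,83) = 1


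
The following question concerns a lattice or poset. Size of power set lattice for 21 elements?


Power set = 2^n.
2^21 = 2097152


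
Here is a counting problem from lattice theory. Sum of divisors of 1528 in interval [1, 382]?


Interval [1,382] in divisors of 1528: [1, 2, 191, 382]
Sum = 576


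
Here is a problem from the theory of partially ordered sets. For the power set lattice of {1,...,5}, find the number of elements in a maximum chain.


A chain is a totally ordered subset; we count the number of elements in a maximum chain.
Compute, for each element x, the size of the longest chain ending at x:
  {}: 1
  {1}: 2
  {2}: 2
  {3}: 2
  {4}: 2
  {5}: 2
  ...
A maximum chain: {} < {1} < {1,2} < {1,2,3} < {1,2,3,4} < {1,2,3,4,5}
Number of elements in the longest chain: 6


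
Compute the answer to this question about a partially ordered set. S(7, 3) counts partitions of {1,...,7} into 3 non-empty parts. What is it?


S(n,k) = k*S(n-1,k) + S(n-1,k-1).
S(6,3) = 90, S(6,2) = 31
S(7,3) = 3*90 + 31 = 270 + 31
S(7,3) = 301


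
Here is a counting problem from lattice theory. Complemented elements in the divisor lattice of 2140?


An element a is complemented if some b has a meet b = bottom, a join b = top.
a is complemented iff gcd(a, n/a)=1, i.e. a is a unitary divisor of 2140.
Complemented elements: 1, 4, 5, 20, 107, 428, ... (2 more)
Count: 8


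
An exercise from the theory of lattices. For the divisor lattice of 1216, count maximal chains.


A maximal chain goes from the minimum element to a maximal element via cover relations.
Counting all min-to-max paths in the cover graph.
Total maximal chains: 7


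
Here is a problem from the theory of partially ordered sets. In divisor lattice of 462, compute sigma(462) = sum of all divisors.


sigma(n) = sum of divisors.
Divisors of 462: [1, 2, 3, 6, 7, 11, 14, 21, 22, 33, 42, 66, 77, 154, 231, 462]
Sum = 1152


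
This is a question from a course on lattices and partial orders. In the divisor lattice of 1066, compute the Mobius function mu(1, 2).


In a divisor lattice, mu(a,b) = mu(b/a) where mu is the classical Mobius function.
b/a = 2/1 = 2
Prime factorization of 2: primes [2]
2 is squarefree with 1 prime factor(s), so mu(2) = (-1)^1 = -1


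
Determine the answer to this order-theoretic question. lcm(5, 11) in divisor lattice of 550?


Join=lcm.
gcd(5,11)=1
lcm=55


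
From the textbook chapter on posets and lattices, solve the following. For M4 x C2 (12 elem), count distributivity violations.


Distributive law: a ^ (b v c) = (a ^ b) v (a ^ c).
Check all 12^3 = 1728 ordered triples (a,b,c).
  e.g. a=(a1,0), b=(a2,0), c=(a3,0): lhs=(a1,0) != rhs=(0,0)
  e.g. a=(a1,0), b=(a2,0), c=(a3,1): lhs=(a1,0) != rhs=(0,0)
Total violating triples: 192


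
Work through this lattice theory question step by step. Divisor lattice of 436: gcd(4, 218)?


Meet=gcd.
gcd(4,218)=2


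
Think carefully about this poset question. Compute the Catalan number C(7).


C(n) = C(2n, n) / (n+1).
C(14, 7) = 3432
C(7) = 3432 / 8 = 429


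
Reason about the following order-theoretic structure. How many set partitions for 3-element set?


B(n) = number of set partitions of an n-element set.
B(n) satisfies the recurrence: B(n+1) = sum_k C(n,k)*B(k).
B(3) = 5


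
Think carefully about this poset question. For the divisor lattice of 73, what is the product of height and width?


Height = length of longest chain minus 1; width = size of largest antichain.
A maximum chain: 1 | 73  (height 1).
A maximum antichain: {1}  (width 1).
Product = 1 * 1 = 1


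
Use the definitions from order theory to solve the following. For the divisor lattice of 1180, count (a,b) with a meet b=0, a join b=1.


Complement pair (a,b): a meet b = bottom, a join b = top.
Here: gcd(a,b)=1 and lcm(a,b)=1180, i.e. a*b=1180 with a,b coprime.
Pairs found: (1,1180), (4,295), (5,236), (20,59), ... (4 more)
Total ordered pairs: 8


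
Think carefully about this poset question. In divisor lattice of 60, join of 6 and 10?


In a divisor lattice, join = lcm (least common multiple).
gcd(6,10) = 2
lcm(6,10) = 6*10/gcd = 60/2 = 30


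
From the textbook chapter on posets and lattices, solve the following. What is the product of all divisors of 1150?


Divisors of 1150: [1, 2, 5, 10, 23, 25, 46, 50, 115, 230, 575, 1150]
Product = n^(d(n)/2) = 1150^(12/2)
Product = 2313060765625000000


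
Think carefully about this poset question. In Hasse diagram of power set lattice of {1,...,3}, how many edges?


A cover relation a -< b holds when a < b with no c strictly between.
Cover relations:
  {} -< {1}
  {} -< {2}
  {} -< {3}
  {1} -< {1,2}
  {1} -< {1,3}
  {2} -< {1,2}
  {2} -< {2,3}
  {3} -< {1,3}
  ...4 more
Total: 12


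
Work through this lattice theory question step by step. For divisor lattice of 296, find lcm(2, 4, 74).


In a divisor lattice, join = lcm (least common multiple).
Compute lcm iteratively: start with first element, then lcm(current, next).
Elements: [2, 4, 74]
lcm(2,4) = 4
lcm(4,74) = 148
Final lcm = 148


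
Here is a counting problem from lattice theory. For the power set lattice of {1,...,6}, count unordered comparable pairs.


A comparable pair {a,b} has a < b or b < a in the order.
Count unordered pairs where one element is strictly below the other.
Examples: {{},{1}}, {{},{2}}, {{},{3}}, {{},{4}}, ...
Total comparable pairs: 665


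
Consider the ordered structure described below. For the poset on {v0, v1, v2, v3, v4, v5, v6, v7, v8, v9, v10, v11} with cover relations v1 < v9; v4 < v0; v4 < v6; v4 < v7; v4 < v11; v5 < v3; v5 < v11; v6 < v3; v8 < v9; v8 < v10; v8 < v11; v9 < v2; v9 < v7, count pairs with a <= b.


The order relation is {(a,b) : a <= b}, reflexive so it includes (a,a).
Examples: (v0,v0), (v1,v1), (v1,v2), (v1,v7), (v1,v9), ...
Total ordered pairs: 30


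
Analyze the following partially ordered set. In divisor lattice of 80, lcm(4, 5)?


Join=lcm.
gcd(4,5)=1
lcm=20


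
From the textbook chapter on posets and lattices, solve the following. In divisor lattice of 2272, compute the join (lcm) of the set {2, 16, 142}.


In a divisor lattice, join = lcm (least common multiple).
Compute lcm iteratively: start with first element, then lcm(current, next).
Elements: [2, 16, 142]
lcm(2,16) = 16
lcm(16,142) = 1136
Final lcm = 1136


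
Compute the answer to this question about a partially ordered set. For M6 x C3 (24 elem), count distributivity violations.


Distributive law: a ^ (b v c) = (a ^ b) v (a ^ c).
Check all 24^3 = 13824 ordered triples (a,b,c).
  e.g. a=(a1,0), b=(a2,0), c=(a3,0): lhs=(a1,0) != rhs=(0,0)
  e.g. a=(a1,0), b=(a2,0), c=(a3,1): lhs=(a1,0) != rhs=(0,0)
Total violating triples: 3240


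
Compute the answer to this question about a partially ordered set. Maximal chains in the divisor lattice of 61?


A maximal chain goes from the minimum element to a maximal element via cover relations.
Counting all min-to-max paths in the cover graph.
Total maximal chains: 1


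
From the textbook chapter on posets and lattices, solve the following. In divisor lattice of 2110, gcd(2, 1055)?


Meet=gcd.
gcd(2,1055)=1


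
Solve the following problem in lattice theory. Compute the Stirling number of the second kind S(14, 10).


S(n,k) = k*S(n-1,k) + S(n-1,k-1).
S(13,10) = 39325, S(13,9) = 359502
S(14,10) = 10*39325 + 359502 = 393250 + 359502
S(14,10) = 752752


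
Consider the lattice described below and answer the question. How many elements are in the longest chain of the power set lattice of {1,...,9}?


A chain is a totally ordered subset; we count the number of elements in a maximum chain.
Compute, for each element x, the size of the longest chain ending at x:
  {}: 1
  {1}: 2
  {2}: 2
  {3}: 2
  {4}: 2
  {5}: 2
  ...
A maximum chain: {} < {1} < {1,2} < {1,2,3} < {1,2,3,4} < {1,2,3,4,5} < {1,2,3,4,5,6} < {1,2,3,4,5,6,7} < {1,2,3,4,5,6,7,8} < {1,2,3,4,5,6,7,8,9}
Number of elements in the longest chain: 10


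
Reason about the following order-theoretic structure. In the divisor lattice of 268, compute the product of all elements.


Divisors of 268: [1, 2, 4, 67, 134, 268]
Product = n^(d(n)/2) = 268^(6/2)
Product = 19248832


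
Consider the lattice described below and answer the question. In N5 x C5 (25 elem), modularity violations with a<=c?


Modular law: if a <= c then a v (b ^ c) = (a v b) ^ c.
Check all triples (a,b,c) with a <= c among 25 elements.
  e.g. a=(a,0), b=(c,0), c=(b,0): lhs=(a,0) != rhs=(b,0)
  e.g. a=(a,0), b=(c,1), c=(b,0): lhs=(a,0) != rhs=(b,0)
Total violating triples: 75


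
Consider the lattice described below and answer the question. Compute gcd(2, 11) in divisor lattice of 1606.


In a divisor lattice, meet = gcd (greatest common divisor).
By Euclidean algorithm or factoring: gcd(2,11) = 1


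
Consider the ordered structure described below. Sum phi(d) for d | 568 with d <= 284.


Divisors of 568 up to 284: [1, 2, 4, 8, 71, 142, 284]
phi values: [1, 1, 2, 4, 70, 70, 140]
Sum = 288


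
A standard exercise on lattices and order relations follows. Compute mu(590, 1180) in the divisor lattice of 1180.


In a divisor lattice, mu(a,b) = mu(b/a) where mu is the classical Mobius function.
b/a = 1180/590 = 2
Prime factorization of 2: primes [2]
2 is squarefree with 1 prime factor(s), so mu(2) = (-1)^1 = -1


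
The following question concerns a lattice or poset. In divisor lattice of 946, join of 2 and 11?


In a divisor lattice, join = lcm (least common multiple).
gcd(2,11) = 1
lcm(2,11) = 2*11/gcd = 22/1 = 22


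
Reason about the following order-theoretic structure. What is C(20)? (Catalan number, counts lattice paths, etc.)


C(n) = C(2n, n) / (n+1).
C(40, 20) = 137846528820
C(20) = 137846528820 / 21 = 6564120420


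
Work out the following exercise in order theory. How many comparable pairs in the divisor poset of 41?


A comparable pair {a,b} has a < b or b < a in the order.
Count unordered pairs where one element is strictly below the other.
Examples: {1,41}
Total comparable pairs: 1


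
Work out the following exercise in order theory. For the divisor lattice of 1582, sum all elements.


sigma(n) = sum of divisors.
Divisors of 1582: [1, 2, 7, 14, 113, 226, 791, 1582]
Sum = 2736


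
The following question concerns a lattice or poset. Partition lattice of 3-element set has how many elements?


B(n) = number of set partitions of an n-element set.
B(n) satisfies the recurrence: B(n+1) = sum_k C(n,k)*B(k).
B(3) = 5


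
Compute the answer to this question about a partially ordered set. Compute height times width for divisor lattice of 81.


Height = length of longest chain minus 1; width = size of largest antichain.
A maximum chain: 1 | 3 | 9 | 27 | 81  (height 4).
A maximum antichain: {1}  (width 1).
Product = 4 * 1 = 4


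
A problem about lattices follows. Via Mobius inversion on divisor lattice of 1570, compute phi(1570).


phi(n) = n * prod_{p|n} (1 - 1/p).
Prime divisors of 1570: [2, 5, 157]
phi(1570) = 1570 * (1 - 1/2) * (1 - 1/5) * (1 - 1/157)
phi(1570) = 624


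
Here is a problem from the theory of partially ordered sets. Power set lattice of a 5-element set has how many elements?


Power set = 2^n.
2^5 = 32


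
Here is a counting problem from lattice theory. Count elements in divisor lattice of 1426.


Divisors of 1426: [1, 2, 23, 31, 46, 62, 713, 1426]
Count: 8


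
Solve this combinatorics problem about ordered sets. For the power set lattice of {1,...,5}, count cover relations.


A cover relation a -< b holds when a < b with no c strictly between.
Cover relations:
  {} -< {1}
  {} -< {2}
  {} -< {3}
  {} -< {4}
  {} -< {5}
  {1} -< {1,2}
  {1} -< {1,3}
  {1} -< {1,4}
  ...72 more
Total: 80


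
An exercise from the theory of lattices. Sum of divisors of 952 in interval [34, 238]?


Interval [34,238] in divisors of 952: [34, 238]
Sum = 272


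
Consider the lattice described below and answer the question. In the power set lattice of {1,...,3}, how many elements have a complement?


An element a is complemented if some b has a meet b = bottom, a join b = top.
every subset A has complement S\A, so all elements are complemented.
Complemented elements: {}, {1}, {2}, {3}, {1,2}, {1,3}, ... (2 more)
Count: 8


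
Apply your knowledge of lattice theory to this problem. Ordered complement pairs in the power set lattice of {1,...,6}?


Complement pair (a,b): a meet b = bottom, a join b = top.
Here: A intersect B = {} and A union B = {1,...,6}.
Pairs found: ({},{1,2,3,4,5,6}), ({1},{2,3,4,5,6}), ({2},{1,3,4,5,6}), ({3},{1,2,4,5,6}), ... (60 more)
Total ordered pairs: 64


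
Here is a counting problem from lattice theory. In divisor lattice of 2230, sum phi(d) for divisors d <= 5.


Divisors of 2230 up to 5: [1, 2, 5]
phi values: [1, 1, 4]
Sum = 6


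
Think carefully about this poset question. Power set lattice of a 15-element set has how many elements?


Power set = 2^n.
2^15 = 32768


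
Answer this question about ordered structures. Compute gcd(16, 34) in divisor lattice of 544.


In a divisor lattice, meet = gcd (greatest common divisor).
By Euclidean algorithm or factoring: gcd(16,34) = 2


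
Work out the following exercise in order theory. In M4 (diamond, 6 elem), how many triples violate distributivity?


Distributive law: a ^ (b v c) = (a ^ b) v (a ^ c).
Check all 6^3 = 216 ordered triples (a,b,c).
  e.g. a=a1, b=a2, c=a3: lhs=a1 != rhs=0
  e.g. a=a1, b=a2, c=a4: lhs=a1 != rhs=0
Total violating triples: 24


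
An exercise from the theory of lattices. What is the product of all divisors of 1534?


Divisors of 1534: [1, 2, 13, 26, 59, 118, 767, 1534]
Product = n^(d(n)/2) = 1534^(8/2)
Product = 5537343160336


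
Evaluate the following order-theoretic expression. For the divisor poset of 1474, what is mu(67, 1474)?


In a divisor lattice, mu(a,b) = mu(b/a) where mu is the classical Mobius function.
b/a = 1474/67 = 22
Prime factorization of 22: primes [2, 11]
22 is squarefree with 2 prime factor(s), so mu(22) = (-1)^2 = 1


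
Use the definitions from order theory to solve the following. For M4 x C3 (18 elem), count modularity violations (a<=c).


Modular law: if a <= c then a v (b ^ c) = (a v b) ^ c.
Check all triples (a,b,c) with a <= c among 18 elements.
This lattice is modular (diamonds M_m and their chain-products are modular).
Total violating triples: 0


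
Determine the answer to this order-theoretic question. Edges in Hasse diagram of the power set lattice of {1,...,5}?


A cover relation a -< b holds when a < b with no c strictly between.
Cover relations:
  {} -< {1}
  {} -< {2}
  {} -< {3}
  {} -< {4}
  {} -< {5}
  {1} -< {1,2}
  {1} -< {1,3}
  {1} -< {1,4}
  ...72 more
Total: 80


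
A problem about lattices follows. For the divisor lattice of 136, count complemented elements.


An element a is complemented if some b has a meet b = bottom, a join b = top.
a is complemented iff gcd(a, n/a)=1, i.e. a is a unitary divisor of 136.
Complemented elements: 1, 8, 17, 136
Count: 4


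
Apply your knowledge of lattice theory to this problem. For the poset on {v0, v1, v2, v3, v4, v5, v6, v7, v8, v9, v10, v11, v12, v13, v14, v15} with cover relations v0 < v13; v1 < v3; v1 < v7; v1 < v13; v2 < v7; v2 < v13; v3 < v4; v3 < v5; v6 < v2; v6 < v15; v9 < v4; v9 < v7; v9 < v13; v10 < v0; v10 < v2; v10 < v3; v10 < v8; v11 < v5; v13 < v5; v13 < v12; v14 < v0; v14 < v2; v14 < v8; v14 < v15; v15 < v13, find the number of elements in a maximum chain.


A chain is a totally ordered subset; we count the number of elements in a maximum chain.
Compute, for each element x, the size of the longest chain ending at x:
  v1: 1
  v6: 1
  v9: 1
  v10: 1
  v11: 1
  v14: 1
  ...
A maximum chain: v10 < v0 < v13 < v5
Number of elements in the longest chain: 4


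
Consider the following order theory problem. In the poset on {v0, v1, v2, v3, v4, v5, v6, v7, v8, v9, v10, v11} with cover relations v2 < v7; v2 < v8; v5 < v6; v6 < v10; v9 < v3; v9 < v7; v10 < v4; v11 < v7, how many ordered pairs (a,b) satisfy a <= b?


The order relation is {(a,b) : a <= b}, reflexive so it includes (a,a).
Examples: (v0,v0), (v1,v1), (v10,v10), (v10,v4), (v11,v11), ...
Total ordered pairs: 23


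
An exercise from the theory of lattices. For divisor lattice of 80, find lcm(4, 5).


In a divisor lattice, join = lcm (least common multiple).
Compute lcm iteratively: start with first element, then lcm(current, next).
Elements: [4, 5]
lcm(4,5) = 20
Final lcm = 20


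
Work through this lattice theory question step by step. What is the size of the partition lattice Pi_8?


B(n) = number of set partitions of an n-element set.
B(n) satisfies the recurrence: B(n+1) = sum_k C(n,k)*B(k).
B(8) = 4140


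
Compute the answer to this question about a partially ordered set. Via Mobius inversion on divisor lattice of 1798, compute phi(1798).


phi(n) = n * prod_{p|n} (1 - 1/p).
Prime divisors of 1798: [2, 29, 31]
phi(1798) = 1798 * (1 - 1/2) * (1 - 1/29) * (1 - 1/31)
phi(1798) = 840


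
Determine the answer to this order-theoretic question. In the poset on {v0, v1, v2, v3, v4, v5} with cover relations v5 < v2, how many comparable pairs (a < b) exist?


A comparable pair {a,b} has a < b or b < a in the order.
Count unordered pairs where one element is strictly below the other.
Examples: {v2,v5}
Total comparable pairs: 1


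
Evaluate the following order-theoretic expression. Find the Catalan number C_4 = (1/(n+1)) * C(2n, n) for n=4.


C(n) = C(2n, n) / (n+1).
C(8, 4) = 70
C(4) = 70 / 5 = 14


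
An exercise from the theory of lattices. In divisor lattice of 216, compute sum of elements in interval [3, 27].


Interval [3,27] in divisors of 216: [3, 9, 27]
Sum = 39


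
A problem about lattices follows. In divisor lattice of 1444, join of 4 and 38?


In a divisor lattice, join = lcm (least common multiple).
gcd(4,38) = 2
lcm(4,38) = 4*38/gcd = 152/2 = 76


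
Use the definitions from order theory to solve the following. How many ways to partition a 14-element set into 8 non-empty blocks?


S(n,k) = k*S(n-1,k) + S(n-1,k-1).
S(13,8) = 1899612, S(13,7) = 5715424
S(14,8) = 8*1899612 + 5715424 = 15196896 + 5715424
S(14,8) = 20912320


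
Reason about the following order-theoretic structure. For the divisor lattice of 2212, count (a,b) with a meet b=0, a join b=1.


Complement pair (a,b): a meet b = bottom, a join b = top.
Here: gcd(a,b)=1 and lcm(a,b)=2212, i.e. a*b=2212 with a,b coprime.
Pairs found: (1,2212), (4,553), (7,316), (28,79), ... (4 more)
Total ordered pairs: 8


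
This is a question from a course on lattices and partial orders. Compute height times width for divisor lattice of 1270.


Height = length of longest chain minus 1; width = size of largest antichain.
A maximum chain: 1 | 127 | 635 | 1270  (height 3).
A maximum antichain: {2, 5, 127}  (width 3).
Product = 3 * 3 = 9


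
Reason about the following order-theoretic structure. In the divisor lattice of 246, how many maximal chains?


A maximal chain goes from the minimum element to a maximal element via cover relations.
Counting all min-to-max paths in the cover graph.
Total maximal chains: 6


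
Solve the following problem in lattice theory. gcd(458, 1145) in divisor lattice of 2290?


Meet=gcd.
gcd(458,1145)=229


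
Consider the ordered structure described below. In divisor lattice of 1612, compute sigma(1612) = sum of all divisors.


sigma(n) = sum of divisors.
Divisors of 1612: [1, 2, 4, 13, 26, 31, 52, 62, 124, 403, 806, 1612]
Sum = 3136


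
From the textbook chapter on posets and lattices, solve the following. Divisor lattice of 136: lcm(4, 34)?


Join=lcm.
gcd(4,34)=2
lcm=68


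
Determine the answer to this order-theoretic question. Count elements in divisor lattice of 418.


Divisors of 418: [1, 2, 11, 19, 22, 38, 209, 418]
Count: 8


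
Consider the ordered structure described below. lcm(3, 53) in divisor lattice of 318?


Join=lcm.
gcd(3,53)=1
lcm=159


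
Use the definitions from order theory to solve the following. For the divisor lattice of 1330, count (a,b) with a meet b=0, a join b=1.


Complement pair (a,b): a meet b = bottom, a join b = top.
Here: gcd(a,b)=1 and lcm(a,b)=1330, i.e. a*b=1330 with a,b coprime.
Pairs found: (1,1330), (2,665), (5,266), (7,190), ... (12 more)
Total ordered pairs: 16


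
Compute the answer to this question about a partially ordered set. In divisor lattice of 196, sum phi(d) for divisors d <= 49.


Divisors of 196 up to 49: [1, 2, 4, 7, 14, 28, 49]
phi values: [1, 1, 2, 6, 6, 12, 42]
Sum = 70


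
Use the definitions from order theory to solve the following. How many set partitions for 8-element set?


B(n) = number of set partitions of an n-element set.
B(n) satisfies the recurrence: B(n+1) = sum_k C(n,k)*B(k).
B(8) = 4140


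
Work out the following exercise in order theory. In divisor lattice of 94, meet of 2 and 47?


In a divisor lattice, meet = gcd (greatest common divisor).
By Euclidean algorithm or factoring: gcd(2,47) = 1


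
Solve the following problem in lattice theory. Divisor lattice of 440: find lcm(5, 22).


In a divisor lattice, join = lcm (least common multiple).
gcd(5,22) = 1
lcm(5,22) = 5*22/gcd = 110/1 = 110


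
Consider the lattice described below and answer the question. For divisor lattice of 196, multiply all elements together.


Divisors of 196: [1, 2, 4, 7, 14, 28, 49, 98, 196]
Product = n^(d(n)/2) = 196^(9/2)
Product = 20661046784


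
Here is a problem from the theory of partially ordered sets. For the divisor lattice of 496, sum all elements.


sigma(n) = sum of divisors.
Divisors of 496: [1, 2, 4, 8, 16, 31, 62, 124, 248, 496]
Sum = 992


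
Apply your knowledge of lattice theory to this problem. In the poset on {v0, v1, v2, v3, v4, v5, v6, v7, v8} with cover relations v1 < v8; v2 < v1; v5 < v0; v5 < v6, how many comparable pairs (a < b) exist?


A comparable pair {a,b} has a < b or b < a in the order.
Count unordered pairs where one element is strictly below the other.
Examples: {v0,v5}, {v1,v2}, {v1,v8}, {v2,v8}, ...
Total comparable pairs: 5


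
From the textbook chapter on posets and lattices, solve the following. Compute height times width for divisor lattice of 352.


Height = length of longest chain minus 1; width = size of largest antichain.
A maximum chain: 1 | 11 | 22 | 44 | 88 | 176 | 352  (height 6).
A maximum antichain: {2, 11}  (width 2).
Product = 6 * 2 = 12


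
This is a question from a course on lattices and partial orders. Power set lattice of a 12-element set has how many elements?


Power set = 2^n.
2^12 = 4096
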